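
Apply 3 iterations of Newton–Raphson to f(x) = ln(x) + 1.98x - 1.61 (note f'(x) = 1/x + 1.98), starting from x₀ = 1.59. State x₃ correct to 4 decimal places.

x_0 = 1.590000: f = 2.001934, f' = 2.608931 → x_1 = 1.590000 - (2.001934)/(2.608931) = 0.822661
x_1 = 0.822661: f = -0.176342, f' = 3.195567 → x_2 = 0.822661 - (-0.176342)/(3.195567) = 0.877844
x_2 = 0.877844: f = -0.002154, f' = 3.119154 → x_3 = 0.877844 - (-0.002154)/(3.119154) = 0.878535

0.8785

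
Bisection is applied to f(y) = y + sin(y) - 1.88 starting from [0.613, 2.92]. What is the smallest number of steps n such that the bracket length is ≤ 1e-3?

12

Initial width b − a = 2.92 − 0.613 = 2.307000.
After n steps the width is (b−a)/2^n; need (b−a)/2^n ≤ 1e-3.
So n ≥ log₂(2.307000/1e-3) = log₂(2307.0000) ≈ 11.1718.
Hence n = 12.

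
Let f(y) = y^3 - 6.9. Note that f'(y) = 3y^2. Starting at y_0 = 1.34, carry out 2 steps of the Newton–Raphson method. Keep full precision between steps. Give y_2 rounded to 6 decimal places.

y_0 = 1.340000: f = -4.493896, f' = 5.386800 → y_1 = 1.340000 - (-4.493896)/(5.386800) = 2.174242
y_1 = 2.174242: f = 3.378359, f' = 14.181988 → y_2 = 2.174242 - (3.378359)/(14.181988) = 1.936027

1.936027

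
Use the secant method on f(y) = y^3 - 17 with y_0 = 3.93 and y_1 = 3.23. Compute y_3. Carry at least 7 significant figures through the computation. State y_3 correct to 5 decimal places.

2.61814

f(y_0) = 43.698457, f(y_1) = 16.698267
y_2 = 3.230000 - (16.698267)·(3.230000 - 3.930000)/(16.698267 - (43.698457)) = 2.797085; f(y_2) = 4.883511
y_3 = 2.797085 - (4.883511)·(2.797085 - 3.230000)/(4.883511 - (16.698267)) = 2.618144; f(y_3) = 0.946533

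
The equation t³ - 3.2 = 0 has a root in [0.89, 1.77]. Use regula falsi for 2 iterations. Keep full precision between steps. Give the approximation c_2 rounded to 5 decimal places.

False-position update: c = (a·f(b) − b·f(a))/(f(b) − f(a)); replace the endpoint whose sign matches f(c).
f(0.890000) = -2.495031, f(1.770000) = 2.345233
step 1: c = 1.343617, f(c) = -0.774358 < 0 → new bracket [1.343617, 1.770000]
step 2: c = 1.449456, f(c) = -0.154806 < 0 → new bracket [1.449456, 1.770000]

1.44946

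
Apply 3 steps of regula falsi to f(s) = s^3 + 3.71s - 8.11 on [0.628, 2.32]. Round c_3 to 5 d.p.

f(0.628000) = -5.532447, f(2.320000) = 12.984368
step 1: c = 1.133535, f(c) = -2.448103 < 0 → new bracket [1.133535, 2.320000]
step 2: c = 1.321748, f(c) = -0.897198 < 0 → new bracket [1.321748, 2.320000]
step 3: c = 1.386267, f(c) = -0.302907 < 0 → new bracket [1.386267, 2.320000]

1.38627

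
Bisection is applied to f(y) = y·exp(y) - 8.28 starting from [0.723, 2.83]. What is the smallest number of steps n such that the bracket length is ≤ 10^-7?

25

Initial width b − a = 2.83 − 0.723 = 2.107000.
After n steps the width is (b−a)/2^n; need (b−a)/2^n ≤ 10^-7.
So n ≥ log₂(2.107000/10^-7) = log₂(21070000.0000) ≈ 24.3287.
Hence n = 25.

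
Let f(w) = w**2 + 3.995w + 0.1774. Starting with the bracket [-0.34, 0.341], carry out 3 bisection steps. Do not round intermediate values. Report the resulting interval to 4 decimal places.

f(-0.340000) = -1.065300, f(0.341000) = 1.655976 (opposite signs)
step 1: m = 0.000500, f(m) = 0.179398 > 0 → root in [-0.340000, 0.000500]
step 2: m = -0.169750, f(m) = -0.471936 < 0 → root in [-0.169750, 0.000500]
step 3: m = -0.084625, f(m) = -0.153515 < 0 → root in [-0.084625, 0.000500]

[-0.0846, 0.0005]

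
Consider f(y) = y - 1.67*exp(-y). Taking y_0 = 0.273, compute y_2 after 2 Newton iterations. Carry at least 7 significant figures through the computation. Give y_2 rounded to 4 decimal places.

Newton update: y ← y − f(y)/f'(y).
f'(y) = 1 + 1.67*exp(-y)
y_0 = 0.273000: f = -0.998025, f' = 2.271025 → y_1 = 0.273000 - (-0.998025)/(2.271025) = 0.712460
y_1 = 0.712460: f = -0.106568, f' = 1.819028 → y_2 = 0.712460 - (-0.106568)/(1.819028) = 0.771045

0.7710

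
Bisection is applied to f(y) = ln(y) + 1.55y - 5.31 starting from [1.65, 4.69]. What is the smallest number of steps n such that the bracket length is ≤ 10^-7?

25

Initial width b − a = 4.69 − 1.65 = 3.040000.
After n steps the width is (b−a)/2^n; need (b−a)/2^n ≤ 10^-7.
So n ≥ log₂(3.040000/10^-7) = log₂(30400000.0000) ≈ 24.8576.
Hence n = 25.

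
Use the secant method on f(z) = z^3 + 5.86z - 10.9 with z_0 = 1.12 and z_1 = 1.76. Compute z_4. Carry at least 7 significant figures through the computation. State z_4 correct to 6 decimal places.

f(z_0) = -2.931872, f(z_1) = 4.865376
z_2 = 1.760000 - (4.865376)·(1.760000 - 1.120000)/(4.865376 - (-2.931872)) = 1.360649; f(z_2) = -0.407541
z_3 = 1.360649 - (-0.407541)·(1.360649 - 1.760000)/(-0.407541 - (4.865376)) = 1.391514; f(z_3) = -0.051319
z_4 = 1.391514 - (-0.051319)·(1.391514 - 1.360649)/(-0.051319 - (-0.407541)) = 1.395961; f(z_4) = 0.000651

1.395961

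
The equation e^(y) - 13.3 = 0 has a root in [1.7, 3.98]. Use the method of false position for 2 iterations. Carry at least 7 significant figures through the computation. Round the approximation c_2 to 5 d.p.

2.29601

f(1.700000) = -7.826053, f(3.980000) = 40.217034
step 1: c = 2.071404, f(c) = -5.364042 < 0 → new bracket [2.071404, 3.980000]
step 2: c = 2.296010, f(c) = -3.365533 < 0 → new bracket [2.296010, 3.980000]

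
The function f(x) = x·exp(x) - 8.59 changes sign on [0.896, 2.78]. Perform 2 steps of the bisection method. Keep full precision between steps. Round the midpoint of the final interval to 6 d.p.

1.602500

f(0.896000) = -6.394993, f(2.780000) = 36.220878 (opposite signs)
step 1: m = 1.838000, f(m) = 2.959914 > 0 → root in [0.896000, 1.838000]
step 2: m = 1.367000, f(m) = -3.226490 < 0 → root in [1.367000, 1.838000]
Midpoint of [1.367000, 1.838000] = 1.602500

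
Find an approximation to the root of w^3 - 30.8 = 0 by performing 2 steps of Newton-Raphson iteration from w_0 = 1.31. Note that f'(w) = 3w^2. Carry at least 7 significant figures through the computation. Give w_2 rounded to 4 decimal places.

Newton update: w ← w − f(w)/f'(w).
w_0 = 1.310000: f = -28.551909, f' = 5.148300 → w_1 = 1.310000 - (-28.551909)/(5.148300) = 6.855891
w_1 = 6.855891: f = 291.449055, f' = 141.009711 → w_2 = 6.855891 - (291.449055)/(141.009711) = 4.789018

4.7890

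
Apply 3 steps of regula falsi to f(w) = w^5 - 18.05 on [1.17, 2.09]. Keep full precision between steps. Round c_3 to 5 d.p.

f(1.170000) = -15.857552, f(2.090000) = 21.827822
step 1: c = 1.557125, f(c) = -8.895865 < 0 → new bracket [1.557125, 2.090000]
step 2: c = 1.711416, f(c) = -3.368254 < 0 → new bracket [1.711416, 2.090000]
step 3: c = 1.762026, f(c) = -1.065176 < 0 → new bracket [1.762026, 2.090000]

1.76203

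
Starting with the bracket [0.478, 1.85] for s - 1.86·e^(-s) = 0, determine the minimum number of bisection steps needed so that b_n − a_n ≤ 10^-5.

Initial width b − a = 1.85 − 0.478 = 1.372000.
After n steps the width is (b−a)/2^n; need (b−a)/2^n ≤ 10^-5.
So n ≥ log₂(1.372000/10^-5) = log₂(137200.0000) ≈ 17.0659.
Hence n = 18.

18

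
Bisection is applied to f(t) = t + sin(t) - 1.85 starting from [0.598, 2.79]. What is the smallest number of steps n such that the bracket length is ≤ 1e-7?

Initial width b − a = 2.79 − 0.598 = 2.192000.
After n steps the width is (b−a)/2^n; need (b−a)/2^n ≤ 1e-7.
So n ≥ log₂(2.192000/1e-7) = log₂(21920000.0000) ≈ 24.3857.
Hence n = 25.

25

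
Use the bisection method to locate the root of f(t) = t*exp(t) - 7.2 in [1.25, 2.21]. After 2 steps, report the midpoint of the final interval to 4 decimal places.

f(1.250000) = -2.837071, f(2.210000) = 12.945733 (opposite signs)
step 1: m = 1.730000, f(m) = 2.558331 > 0 → root in [1.250000, 1.730000]
step 2: m = 1.490000, f(m) = -0.588728 < 0 → root in [1.490000, 1.730000]
Midpoint of [1.490000, 1.730000] = 1.610000

1.6100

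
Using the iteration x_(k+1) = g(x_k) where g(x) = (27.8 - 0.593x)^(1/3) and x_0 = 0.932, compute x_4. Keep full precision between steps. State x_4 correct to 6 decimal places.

2.964101

x_1 = g(0.932000) = 3.009132
x_2 = g(3.009132) = 2.963088
x_3 = g(2.963088) = 2.964124
x_4 = g(2.964124) = 2.964101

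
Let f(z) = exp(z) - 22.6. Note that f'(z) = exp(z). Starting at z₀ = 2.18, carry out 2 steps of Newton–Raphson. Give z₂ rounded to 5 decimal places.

z_0 = 2.180000: f = -13.753694, f' = 8.846306 → z_1 = 2.180000 - (-13.753694)/(8.846306) = 3.734739
z_1 = 3.734739: f = 19.277077, f' = 41.877077 → z_2 = 3.734739 - (19.277077)/(41.877077) = 3.274413

3.27441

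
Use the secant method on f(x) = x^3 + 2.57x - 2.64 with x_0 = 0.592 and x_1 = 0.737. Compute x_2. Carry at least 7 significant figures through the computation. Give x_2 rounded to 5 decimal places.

0.82562

f(x_0) = -0.911085, f(x_1) = -0.345594
x_2 = 0.737000 - (-0.345594)·(0.737000 - 0.592000)/(-0.345594 - (-0.911085)) = 0.825615; f(x_2) = 0.044605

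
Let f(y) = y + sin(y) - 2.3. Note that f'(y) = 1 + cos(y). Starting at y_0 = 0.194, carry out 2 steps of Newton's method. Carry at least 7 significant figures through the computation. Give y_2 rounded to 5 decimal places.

y_0 = 0.194000: f = -1.913215, f' = 1.981241 → y_1 = 0.194000 - (-1.913215)/(1.981241) = 1.159665
y_1 = 1.159665: f = -0.223666, f' = 1.399647 → y_2 = 1.159665 - (-0.223666)/(1.399647) = 1.319467

1.31947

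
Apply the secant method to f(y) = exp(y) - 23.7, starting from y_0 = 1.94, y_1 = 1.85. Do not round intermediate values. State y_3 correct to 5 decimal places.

2.41653

f(y_0) = -16.741249, f(y_1) = -17.340180
y_2 = 1.850000 - (-17.340180)·(1.850000 - 1.940000)/(-17.340180 - (-16.741249)) = 4.455668; f(y_2) = 62.413617
y_3 = 4.455668 - (62.413617)·(4.455668 - 1.850000)/(62.413617 - (-17.340180)) = 2.416528; f(y_3) = -12.493121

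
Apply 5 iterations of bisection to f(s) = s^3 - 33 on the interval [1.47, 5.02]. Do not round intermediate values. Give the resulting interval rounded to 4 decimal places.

[3.1341, 3.2450]

f(1.470000) = -29.823477, f(5.020000) = 93.506008 (opposite signs)
step 1: m = 3.245000, f(m) = 1.169931 > 0 → root in [1.470000, 3.245000]
step 2: m = 2.357500, f(m) = -19.897472 < 0 → root in [2.357500, 3.245000]
step 3: m = 2.801250, f(m) = -11.018587 < 0 → root in [2.801250, 3.245000]
step 4: m = 3.023125, f(m) = -5.370800 < 0 → root in [3.023125, 3.245000]
step 5: m = 3.134062, f(m) = -2.216148 < 0 → root in [3.134062, 3.245000]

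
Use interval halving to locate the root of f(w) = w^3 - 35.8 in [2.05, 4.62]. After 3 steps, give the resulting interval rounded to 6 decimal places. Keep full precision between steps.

f(2.050000) = -27.184875, f(4.620000) = 62.811128 (opposite signs)
step 1: m = 3.335000, f(m) = 1.292620 > 0 → root in [2.050000, 3.335000]
step 2: m = 2.692500, f(m) = -16.280570 < 0 → root in [2.692500, 3.335000]
step 3: m = 3.013750, f(m) = -8.427046 < 0 → root in [3.013750, 3.335000]

[3.013750, 3.335000]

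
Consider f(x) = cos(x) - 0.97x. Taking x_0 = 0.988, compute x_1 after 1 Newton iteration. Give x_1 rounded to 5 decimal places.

f'(x) = -sin(x) - 0.97
x_0 = 0.988000: f = -0.407999, f' = -1.804927 → x_1 = 0.988000 - (-0.407999)/(-1.804927) = 0.761953

0.76195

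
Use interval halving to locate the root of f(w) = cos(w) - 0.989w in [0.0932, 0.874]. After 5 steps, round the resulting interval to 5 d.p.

[0.72760, 0.75200]

f(0.093200) = 0.903485, f(0.874000) = -0.222622 (opposite signs)
step 1: m = 0.483600, f(m) = 0.407046 > 0 → root in [0.483600, 0.874000]
step 2: m = 0.678800, f(m) = 0.106994 > 0 → root in [0.678800, 0.874000]
step 3: m = 0.776400, f(m) = -0.054419 < 0 → root in [0.678800, 0.776400]
step 4: m = 0.727600, f(m) = 0.027176 > 0 → root in [0.727600, 0.776400]
step 5: m = 0.752000, f(m) = -0.013404 < 0 → root in [0.727600, 0.752000]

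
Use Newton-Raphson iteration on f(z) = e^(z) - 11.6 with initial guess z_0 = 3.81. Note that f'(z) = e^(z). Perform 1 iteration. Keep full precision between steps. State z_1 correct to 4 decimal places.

z_0 = 3.810000: f = 33.550439, f' = 45.150439 → z_1 = 3.810000 - (33.550439)/(45.150439) = 3.066919

3.0669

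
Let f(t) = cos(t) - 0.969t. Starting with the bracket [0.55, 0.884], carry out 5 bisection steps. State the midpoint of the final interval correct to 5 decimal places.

0.75353

f(0.550000) = 0.319575, f(0.884000) = -0.222533 (opposite signs)
step 1: m = 0.717000, f(m) = 0.059007 > 0 → root in [0.717000, 0.884000]
step 2: m = 0.800500, f(m) = -0.079337 < 0 → root in [0.717000, 0.800500]
step 3: m = 0.758750, f(m) = -0.009532 < 0 → root in [0.717000, 0.758750]
step 4: m = 0.737875, f(m) = 0.024899 > 0 → root in [0.737875, 0.758750]
step 5: m = 0.748313, f(m) = 0.007723 > 0 → root in [0.748313, 0.758750]
Midpoint of [0.748313, 0.758750] = 0.753531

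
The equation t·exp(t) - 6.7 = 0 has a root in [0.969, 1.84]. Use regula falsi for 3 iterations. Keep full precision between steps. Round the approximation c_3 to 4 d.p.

1.4916

f(0.969000) = -4.146387, f(1.840000) = 4.885630
step 1: c = 1.368856, f(c) = -1.319234 < 0 → new bracket [1.368856, 1.840000]
step 2: c = 1.469027, f(c) = -0.317070 < 0 → new bracket [1.469027, 1.840000]
step 3: c = 1.491635, f(c) = -0.070639 < 0 → new bracket [1.491635, 1.840000]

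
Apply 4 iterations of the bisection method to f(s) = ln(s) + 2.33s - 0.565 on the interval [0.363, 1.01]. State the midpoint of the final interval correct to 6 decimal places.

f(0.363000) = -0.732562, f(1.010000) = 1.798250 (opposite signs)
step 1: m = 0.686500, f(m) = 0.658396 > 0 → root in [0.363000, 0.686500]
step 2: m = 0.524750, f(m) = 0.012834 > 0 → root in [0.363000, 0.524750]
step 3: m = 0.443875, f(m) = -0.342984 < 0 → root in [0.443875, 0.524750]
step 4: m = 0.484313, f(m) = -0.161577 < 0 → root in [0.484313, 0.524750]
Midpoint of [0.484313, 0.524750] = 0.504531

0.504531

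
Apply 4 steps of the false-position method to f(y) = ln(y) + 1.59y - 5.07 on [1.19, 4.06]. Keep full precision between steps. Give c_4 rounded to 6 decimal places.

f(1.190000) = -3.003947, f(4.060000) = 2.786583
step 1: c = 2.678867, f(c) = 0.174792 > 0 → new bracket [1.190000, 2.678867]
step 2: c = 2.596997, f(c) = 0.013581 > 0 → new bracket [1.190000, 2.596997]
step 3: c = 2.590665, f(c) = 0.001071 > 0 → new bracket [1.190000, 2.590665]
step 4: c = 2.590165, f(c) = 0.000085 > 0 → new bracket [1.190000, 2.590165]

2.590165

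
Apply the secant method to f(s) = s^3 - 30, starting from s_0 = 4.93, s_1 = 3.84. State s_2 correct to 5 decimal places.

f(s_0) = 89.823157, f(s_1) = 26.623104
s_2 = 3.840000 - (26.623104)·(3.840000 - 4.930000)/(26.623104 - (89.823157)) = 3.380836; f(s_2) = 8.643135

3.38084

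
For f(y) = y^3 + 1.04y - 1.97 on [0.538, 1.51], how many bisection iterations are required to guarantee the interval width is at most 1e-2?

Initial width b − a = 1.51 − 0.538 = 0.972000.
After n steps the width is (b−a)/2^n; need (b−a)/2^n ≤ 1e-2.
So n ≥ log₂(0.972000/1e-2) = log₂(97.2000) ≈ 6.6029.
Hence n = 7.

7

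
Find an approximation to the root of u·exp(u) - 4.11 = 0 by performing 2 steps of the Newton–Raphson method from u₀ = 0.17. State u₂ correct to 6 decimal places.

2.290982

Newton update: u ← u − f(u)/f'(u).
f'(u) = (u + 1)·exp(u)
u_0 = 0.170000: f = -3.908498, f' = 1.386807 → u_1 = 0.170000 - (-3.908498)/(1.386807) = 2.988344
u_1 = 2.988344: f = 55.216927, f' = 79.179705 → u_2 = 2.988344 - (55.216927)/(79.179705) = 2.290982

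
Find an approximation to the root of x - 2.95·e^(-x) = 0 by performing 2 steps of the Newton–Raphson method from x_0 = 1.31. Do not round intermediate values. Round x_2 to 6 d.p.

1.041239

Newton update: x ← x − f(x)/f'(x).
f'(x) = 1 + 2.95·e^(-x)
x_0 = 1.310000: f = 0.514031, f' = 1.795969 → x_1 = 1.310000 - (0.514031)/(1.795969) = 1.023786
x_1 = 1.023786: f = -0.035949, f' = 2.059735 → x_2 = 1.023786 - (-0.035949)/(2.059735) = 1.041239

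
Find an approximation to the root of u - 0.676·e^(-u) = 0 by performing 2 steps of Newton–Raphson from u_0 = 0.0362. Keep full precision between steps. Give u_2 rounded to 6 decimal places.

0.436656

f'(u) = 1 + 0.676·e^(-u)
u_0 = 0.036200: f = -0.615766, f' = 1.651966 → u_1 = 0.036200 - (-0.615766)/(1.651966) = 0.408948
u_1 = 0.408948: f = -0.040152, f' = 1.449100 → u_2 = 0.408948 - (-0.040152)/(1.449100) = 0.436656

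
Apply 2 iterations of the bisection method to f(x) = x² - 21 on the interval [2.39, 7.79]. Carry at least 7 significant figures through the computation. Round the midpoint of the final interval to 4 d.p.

f(2.390000) = -15.287900, f(7.790000) = 39.684100 (opposite signs)
step 1: m = 5.090000, f(m) = 4.908100 > 0 → root in [2.390000, 5.090000]
step 2: m = 3.740000, f(m) = -7.012400 < 0 → root in [3.740000, 5.090000]
Midpoint of [3.740000, 5.090000] = 4.415000

4.4150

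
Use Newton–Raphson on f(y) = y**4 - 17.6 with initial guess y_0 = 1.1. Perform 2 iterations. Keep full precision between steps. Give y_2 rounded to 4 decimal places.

3.1605

f'(y) = 4y**3
y_0 = 1.100000: f = -16.135900, f' = 5.324000 → y_1 = 1.100000 - (-16.135900)/(5.324000) = 4.130785
y_1 = 4.130785: f = 273.559133, f' = 281.940720 → y_2 = 4.130785 - (273.559133)/(281.940720) = 3.160513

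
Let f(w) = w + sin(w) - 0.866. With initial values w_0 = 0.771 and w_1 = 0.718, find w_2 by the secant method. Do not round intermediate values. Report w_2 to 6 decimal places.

f(w_0) = 0.601853, f(w_1) = 0.509880
w_2 = 0.718000 - (0.509880)·(0.718000 - 0.771000)/(0.509880 - (0.601853)) = 0.424179; f(w_2) = -0.030249

0.424179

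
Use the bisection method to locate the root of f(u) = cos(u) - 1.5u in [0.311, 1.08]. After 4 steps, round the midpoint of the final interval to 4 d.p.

f(0.311000) = 0.485528, f(1.080000) = -1.148672 (opposite signs)
step 1: m = 0.695500, f(m) = -0.275517 < 0 → root in [0.311000, 0.695500]
step 2: m = 0.503250, f(m) = 0.121145 > 0 → root in [0.503250, 0.695500]
step 3: m = 0.599375, f(m) = -0.073374 < 0 → root in [0.503250, 0.599375]
step 4: m = 0.551312, f(m) = 0.024869 > 0 → root in [0.551312, 0.599375]
Midpoint of [0.551312, 0.599375] = 0.575344

0.5753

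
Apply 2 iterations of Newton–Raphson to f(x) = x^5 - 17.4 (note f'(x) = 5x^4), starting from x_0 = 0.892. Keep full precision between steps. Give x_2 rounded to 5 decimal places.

4.97076

x_0 = 0.892000: f = -16.835292, f' = 3.165406 → x_1 = 0.892000 - (-16.835292)/(3.165406) = 6.210525
x_1 = 6.210525: f = 9221.954653, f' = 7438.464841 → x_2 = 6.210525 - (9221.954653)/(7438.464841) = 4.970759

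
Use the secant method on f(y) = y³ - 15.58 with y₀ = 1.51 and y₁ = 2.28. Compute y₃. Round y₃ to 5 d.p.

2.48656

f(y_0) = -12.137049, f(y_1) = -3.727648
y_2 = 2.280000 - (-3.727648)·(2.280000 - 1.510000)/(-3.727648 - (-12.137049)) = 2.621319; f(y_2) = 2.431906
y_3 = 2.621319 - (2.431906)·(2.621319 - 2.280000)/(2.431906 - (-3.727648)) = 2.486560; f(y_3) = -0.205648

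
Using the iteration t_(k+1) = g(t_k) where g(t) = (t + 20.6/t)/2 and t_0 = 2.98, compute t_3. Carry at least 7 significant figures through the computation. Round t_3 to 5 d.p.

4.53875

t_1 = g(2.980000) = 4.946376
t_2 = g(4.946376) = 4.555521
t_3 = g(4.555521) = 4.538753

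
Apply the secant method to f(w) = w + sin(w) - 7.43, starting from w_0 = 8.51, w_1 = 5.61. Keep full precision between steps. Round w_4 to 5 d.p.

6.87083

f(w_0) = 1.872427, f(w_1) = -2.443480
w_2 = 5.610000 - (-2.443480)·(5.610000 - 8.510000)/(-2.443480 - (1.872427)) = 7.251854; f(w_2) = 0.645987
w_3 = 7.251854 - (0.645987)·(7.251854 - 5.610000)/(0.645987 - (-2.443480)) = 6.908554; f(w_3) = 0.063949
w_4 = 6.908554 - (0.063949)·(6.908554 - 7.251854)/(0.063949 - (0.645987)) = 6.870835; f(w_4) = -0.004759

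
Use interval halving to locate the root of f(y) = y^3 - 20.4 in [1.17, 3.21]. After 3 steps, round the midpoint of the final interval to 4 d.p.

2.8275

f(1.170000) = -18.798387, f(3.210000) = 12.676161 (opposite signs)
step 1: m = 2.190000, f(m) = -9.896541 < 0 → root in [2.190000, 3.210000]
step 2: m = 2.700000, f(m) = -0.717000 < 0 → root in [2.700000, 3.210000]
step 3: m = 2.955000, f(m) = 5.403134 > 0 → root in [2.700000, 2.955000]
Midpoint of [2.700000, 2.955000] = 2.827500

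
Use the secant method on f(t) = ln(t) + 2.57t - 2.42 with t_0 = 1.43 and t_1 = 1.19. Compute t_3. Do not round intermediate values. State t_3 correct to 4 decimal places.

Secant update: t_(k+1) = t_k − f(t_k)·(t_k − t_(k-1))/(f(t_k) − f(t_(k-1))).
f(t_0) = 1.612774, f(t_1) = 0.812253
t_2 = 1.190000 - (0.812253)·(1.190000 - 1.430000)/(0.812253 - (1.612774)) = 0.946483; f(t_2) = -0.042542
t_3 = 0.946483 - (-0.042542)·(0.946483 - 1.190000)/(-0.042542 - (0.812253)) = 0.958602; f(t_3) = 0.001329

0.9586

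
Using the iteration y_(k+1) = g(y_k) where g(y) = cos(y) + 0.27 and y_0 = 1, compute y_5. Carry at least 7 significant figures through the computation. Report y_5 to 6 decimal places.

0.864304

y_1 = g(1.000000) = 0.810302
y_2 = g(0.810302) = 0.959279
y_3 = g(0.959279) = 0.844110
y_4 = g(0.844110) = 0.934397
y_5 = g(0.934397) = 0.864304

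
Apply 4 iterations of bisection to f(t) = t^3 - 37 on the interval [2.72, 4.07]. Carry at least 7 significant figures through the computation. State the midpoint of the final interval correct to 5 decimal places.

f(2.720000) = -16.876352, f(4.070000) = 30.419143 (opposite signs)
step 1: m = 3.395000, f(m) = 2.130855 > 0 → root in [2.720000, 3.395000]
step 2: m = 3.057500, f(m) = -8.417554 < 0 → root in [3.057500, 3.395000]
step 3: m = 3.226250, f(m) = -3.418967 < 0 → root in [3.226250, 3.395000]
step 4: m = 3.310625, f(m) = -0.714762 < 0 → root in [3.310625, 3.395000]
Midpoint of [3.310625, 3.395000] = 3.352813

3.35281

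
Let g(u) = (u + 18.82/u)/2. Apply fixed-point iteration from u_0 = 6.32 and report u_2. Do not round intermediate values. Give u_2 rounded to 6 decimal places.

u_1 = g(6.320000) = 4.648924
u_2 = g(4.648924) = 4.348586

4.348586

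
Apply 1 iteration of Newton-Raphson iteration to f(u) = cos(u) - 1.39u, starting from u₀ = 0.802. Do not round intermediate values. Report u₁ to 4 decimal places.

0.6031

f'(u) = -sin(u) - 1.39
u_0 = 0.802000: f = -0.419509, f' = -2.108748 → u_1 = 0.802000 - (-0.419509)/(-2.108748) = 0.603062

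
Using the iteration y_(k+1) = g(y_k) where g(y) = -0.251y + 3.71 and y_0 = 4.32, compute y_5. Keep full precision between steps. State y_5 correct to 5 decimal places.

2.96428

y_1 = g(4.320000) = 2.625680
y_2 = g(2.625680) = 3.050954
y_3 = g(3.050954) = 2.944210
y_4 = g(2.944210) = 2.971003
y_5 = g(2.971003) = 2.964278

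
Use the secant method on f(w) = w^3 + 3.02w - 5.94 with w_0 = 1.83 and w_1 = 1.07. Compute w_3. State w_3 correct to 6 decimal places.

1.282483

f(w_0) = 5.715087, f(w_1) = -1.483557
w_2 = 1.070000 - (-1.483557)·(1.070000 - 1.830000)/(-1.483557 - (5.715087)) = 1.226627; f(w_2) = -0.389985
w_3 = 1.226627 - (-0.389985)·(1.226627 - 1.070000)/(-0.389985 - (-1.483557)) = 1.282483; f(w_3) = 0.042478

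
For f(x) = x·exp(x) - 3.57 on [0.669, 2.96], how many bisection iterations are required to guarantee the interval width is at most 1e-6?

22

Initial width b − a = 2.96 − 0.669 = 2.291000.
After n steps the width is (b−a)/2^n; need (b−a)/2^n ≤ 1e-6.
So n ≥ log₂(2.291000/1e-6) = log₂(2291000.0000) ≈ 21.1275.
Hence n = 22.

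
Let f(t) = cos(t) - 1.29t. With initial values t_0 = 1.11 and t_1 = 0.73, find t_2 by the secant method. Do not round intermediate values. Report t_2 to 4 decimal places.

0.6356

Secant update: t_(k+1) = t_k − f(t_k)·(t_k − t_(k-1))/(f(t_k) − f(t_(k-1))).
f(t_0) = -0.987238, f(t_1) = -0.196526
t_2 = 0.730000 - (-0.196526)·(0.730000 - 1.110000)/(-0.196526 - (-0.987238)) = 0.635554; f(t_2) = -0.015122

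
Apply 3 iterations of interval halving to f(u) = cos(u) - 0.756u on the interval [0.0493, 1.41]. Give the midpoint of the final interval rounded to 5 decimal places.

f(0.049300) = 0.961514, f(1.410000) = -0.905856 (opposite signs)
step 1: m = 0.729650, f(m) = 0.193792 > 0 → root in [0.729650, 1.410000]
step 2: m = 1.069825, f(m) = -0.328510 < 0 → root in [0.729650, 1.069825]
step 3: m = 0.899737, f(m) = -0.058386 < 0 → root in [0.729650, 0.899737]
Midpoint of [0.729650, 0.899737] = 0.814694

0.81469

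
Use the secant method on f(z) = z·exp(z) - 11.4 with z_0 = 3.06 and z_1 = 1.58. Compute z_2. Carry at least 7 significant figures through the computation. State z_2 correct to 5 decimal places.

Secant update: z_(k+1) = z_k − f(z_k)·(z_k − z_(k-1))/(f(z_k) − f(z_(k-1))).
f(z_0) = 53.862325, f(z_1) = -3.729170
z_2 = 1.580000 - (-3.729170)·(1.580000 - 3.060000)/(-3.729170 - (53.862325)) = 1.675833; f(z_2) = -2.445614

1.67583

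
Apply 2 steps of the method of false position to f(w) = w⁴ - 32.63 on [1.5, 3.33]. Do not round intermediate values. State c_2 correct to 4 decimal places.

2.1696

False-position update: c = (a·f(b) − b·f(a))/(f(b) − f(a)); replace the endpoint whose sign matches f(c).
f(1.500000) = -27.567500, f(3.330000) = 90.333703
step 1: c = 1.927888, f(c) = -18.815750 < 0 → new bracket [1.927888, 3.330000]
step 2: c = 2.169591, f(c) = -10.472955 < 0 → new bracket [2.169591, 3.330000]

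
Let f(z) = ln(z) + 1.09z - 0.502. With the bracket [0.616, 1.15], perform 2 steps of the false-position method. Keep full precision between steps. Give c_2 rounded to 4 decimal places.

0.7394

f(0.616000) = -0.315068, f(1.150000) = 0.891262
step 1: c = 0.755470, f(c) = 0.041046 > 0 → new bracket [0.616000, 0.755470]
step 2: c = 0.739394, f(c) = 0.002016 > 0 → new bracket [0.616000, 0.739394]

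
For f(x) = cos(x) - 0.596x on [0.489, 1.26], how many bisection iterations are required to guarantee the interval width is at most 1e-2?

Initial width b − a = 1.26 − 0.489 = 0.771000.
After n steps the width is (b−a)/2^n; need (b−a)/2^n ≤ 1e-2.
So n ≥ log₂(0.771000/1e-2) = log₂(77.1000) ≈ 6.2687.
Hence n = 7.

7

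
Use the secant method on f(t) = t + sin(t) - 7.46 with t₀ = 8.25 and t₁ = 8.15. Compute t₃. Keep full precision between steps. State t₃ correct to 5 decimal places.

7.13276

f(t_0) = 1.712604, f(t_1) = 1.646506
t_2 = 8.150000 - (1.646506)·(8.150000 - 8.250000)/(1.646506 - (1.712604)) = 5.659018; f(t_2) = -2.385404
t_3 = 5.659018 - (-2.385404)·(5.659018 - 8.150000)/(-2.385404 - (1.646506)) = 7.132761; f(t_3) = 0.423761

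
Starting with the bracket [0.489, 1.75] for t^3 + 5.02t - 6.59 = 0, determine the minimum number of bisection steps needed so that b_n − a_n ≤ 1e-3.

Initial width b − a = 1.75 − 0.489 = 1.261000.
After n steps the width is (b−a)/2^n; need (b−a)/2^n ≤ 1e-3.
So n ≥ log₂(1.261000/1e-3) = log₂(1261.0000) ≈ 10.3004.
Hence n = 11.

11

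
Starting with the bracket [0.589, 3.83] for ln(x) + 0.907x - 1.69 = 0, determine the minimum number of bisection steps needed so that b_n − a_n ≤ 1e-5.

19

Initial width b − a = 3.83 − 0.589 = 3.241000.
After n steps the width is (b−a)/2^n; need (b−a)/2^n ≤ 1e-5.
So n ≥ log₂(3.241000/1e-5) = log₂(324100.0000) ≈ 18.3061.
Hence n = 19.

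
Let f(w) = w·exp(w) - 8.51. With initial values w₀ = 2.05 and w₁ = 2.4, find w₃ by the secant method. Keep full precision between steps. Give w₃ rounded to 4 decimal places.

Secant update: w_(k+1) = w_k − f(w_k)·(w_k − w_(k-1))/(f(w_k) − f(w_(k-1))).
f(w_0) = 7.414197, f(w_1) = 17.945623
w_2 = 2.400000 - (17.945623)·(2.400000 - 2.050000)/(17.945623 - (7.414197)) = 1.803598; f(w_2) = 2.440454
w_3 = 1.803598 - (2.440454)·(1.803598 - 2.400000)/(2.440454 - (17.945623)) = 1.709726; f(w_3) = 0.940421

1.7097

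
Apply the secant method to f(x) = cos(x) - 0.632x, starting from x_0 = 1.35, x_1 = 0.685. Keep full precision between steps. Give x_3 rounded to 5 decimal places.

f(x_0) = -0.634193, f(x_1) = 0.341499
x_2 = 0.685000 - (0.341499)·(0.685000 - 1.350000)/(0.341499 - (-0.634193)) = 0.917755; f(x_2) = 0.027584
x_3 = 0.917755 - (0.027584)·(0.917755 - 0.685000)/(0.027584 - (0.341499)) = 0.938207; f(x_3) = -0.001712

0.93821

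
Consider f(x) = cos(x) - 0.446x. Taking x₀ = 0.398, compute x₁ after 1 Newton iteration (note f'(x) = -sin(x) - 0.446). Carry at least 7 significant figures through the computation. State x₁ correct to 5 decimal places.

1.29094

Newton update: x ← x − f(x)/f'(x).
x_0 = 0.398000: f = 0.744330, f' = -0.833575 → x_1 = 0.398000 - (0.744330)/(-0.833575) = 1.290937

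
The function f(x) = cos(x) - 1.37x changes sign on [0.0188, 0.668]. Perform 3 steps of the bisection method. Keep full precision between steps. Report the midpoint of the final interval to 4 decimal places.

f(0.018800) = 0.974067, f(0.668000) = -0.130098 (opposite signs)
step 1: m = 0.343400, f(m) = 0.471157 > 0 → root in [0.343400, 0.668000]
step 2: m = 0.505700, f(m) = 0.182027 > 0 → root in [0.505700, 0.668000]
step 3: m = 0.586850, f(m) = 0.028705 > 0 → root in [0.586850, 0.668000]
Midpoint of [0.586850, 0.668000] = 0.627425

0.6274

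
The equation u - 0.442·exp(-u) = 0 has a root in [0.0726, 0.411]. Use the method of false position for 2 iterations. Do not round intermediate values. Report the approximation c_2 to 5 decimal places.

f(0.072600) = -0.338448, f(0.411000) = 0.117960
step 1: c = 0.323540, f(c) = 0.003716 > 0 → new bracket [0.072600, 0.323540]
step 2: c = 0.320814, f(c) = 0.000118 > 0 → new bracket [0.072600, 0.320814]

0.32081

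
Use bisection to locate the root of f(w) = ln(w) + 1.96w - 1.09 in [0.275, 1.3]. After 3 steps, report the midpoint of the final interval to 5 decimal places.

f(0.275000) = -1.841984, f(1.300000) = 1.720364 (opposite signs)
step 1: m = 0.787500, f(m) = 0.214608 > 0 → root in [0.275000, 0.787500]
step 2: m = 0.531250, f(m) = -0.681273 < 0 → root in [0.531250, 0.787500]
step 3: m = 0.659375, f(m) = -0.214088 < 0 → root in [0.659375, 0.787500]
Midpoint of [0.659375, 0.787500] = 0.723438

0.72344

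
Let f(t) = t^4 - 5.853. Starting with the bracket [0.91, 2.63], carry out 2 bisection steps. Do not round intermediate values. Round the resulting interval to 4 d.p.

f(0.910000) = -5.167250, f(2.630000) = 41.990506 (opposite signs)
step 1: m = 1.770000, f(m) = 3.962062 > 0 → root in [0.910000, 1.770000]
step 2: m = 1.340000, f(m) = -2.628821 < 0 → root in [1.340000, 1.770000]

[1.3400, 1.7700]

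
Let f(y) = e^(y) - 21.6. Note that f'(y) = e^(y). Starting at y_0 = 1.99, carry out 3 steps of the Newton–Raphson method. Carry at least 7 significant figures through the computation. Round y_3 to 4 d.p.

Newton update: y ← y − f(y)/f'(y).
y_0 = 1.990000: f = -14.284466, f' = 7.315534 → y_1 = 1.990000 - (-14.284466)/(7.315534) = 3.942621
y_1 = 3.942621: f = 29.953556, f' = 51.553556 → y_2 = 3.942621 - (29.953556)/(51.553556) = 3.361603
y_2 = 3.361603: f = 7.235376, f' = 28.835376 → y_3 = 3.361603 - (7.235376)/(28.835376) = 3.110683

3.1107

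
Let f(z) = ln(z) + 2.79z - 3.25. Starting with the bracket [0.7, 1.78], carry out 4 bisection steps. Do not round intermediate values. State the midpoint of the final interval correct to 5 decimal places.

f(0.700000) = -1.653675, f(1.780000) = 2.292813 (opposite signs)
step 1: m = 1.240000, f(m) = 0.424711 > 0 → root in [0.700000, 1.240000]
step 2: m = 0.970000, f(m) = -0.574159 < 0 → root in [0.970000, 1.240000]
step 3: m = 1.105000, f(m) = -0.067205 < 0 → root in [1.105000, 1.240000]
step 4: m = 1.172500, f(m) = 0.180413 > 0 → root in [1.105000, 1.172500]
Midpoint of [1.105000, 1.172500] = 1.138750

1.13875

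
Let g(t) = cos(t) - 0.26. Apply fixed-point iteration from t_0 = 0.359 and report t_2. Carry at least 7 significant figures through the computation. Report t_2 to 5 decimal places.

0.51993

t_1 = g(0.359000) = 0.676249
t_2 = g(0.676249) = 0.519926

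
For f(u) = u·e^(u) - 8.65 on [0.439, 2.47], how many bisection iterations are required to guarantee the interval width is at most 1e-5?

Initial width b − a = 2.47 − 0.439 = 2.031000.
After n steps the width is (b−a)/2^n; need (b−a)/2^n ≤ 1e-5.
So n ≥ log₂(2.031000/1e-5) = log₂(203100.0000) ≈ 17.6318.
Hence n = 18.

18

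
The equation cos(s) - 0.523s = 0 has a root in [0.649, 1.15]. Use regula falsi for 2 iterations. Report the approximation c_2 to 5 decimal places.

f(0.649000) = 0.457262, f(1.150000) = -0.192963
step 1: c = 1.001322, f(c) = 0.015498 > 0 → new bracket [1.001322, 1.150000]
step 2: c = 1.012375, f(c) = 0.000375 > 0 → new bracket [1.012375, 1.150000]

1.01238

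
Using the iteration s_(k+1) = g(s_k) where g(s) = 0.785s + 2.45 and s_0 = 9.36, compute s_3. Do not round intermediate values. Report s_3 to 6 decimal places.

10.410776

s_1 = g(9.360000) = 9.797600
s_2 = g(9.797600) = 10.141116
s_3 = g(10.141116) = 10.410776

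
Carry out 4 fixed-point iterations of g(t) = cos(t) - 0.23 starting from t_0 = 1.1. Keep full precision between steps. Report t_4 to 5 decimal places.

0.64517

t_1 = g(1.100000) = 0.223596
t_2 = g(0.223596) = 0.745106
t_3 = g(0.745106) = 0.505016
t_4 = g(0.505016) = 0.645167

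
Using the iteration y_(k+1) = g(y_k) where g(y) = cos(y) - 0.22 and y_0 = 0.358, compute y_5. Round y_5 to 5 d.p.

0.61556

y_1 = g(0.358000) = 0.716599
y_2 = g(0.716599) = 0.534044
y_3 = g(0.534044) = 0.640756
y_4 = g(0.640756) = 0.581644
y_5 = g(0.581644) = 0.615560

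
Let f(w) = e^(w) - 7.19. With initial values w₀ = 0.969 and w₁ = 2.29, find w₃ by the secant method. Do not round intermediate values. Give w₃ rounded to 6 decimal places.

1.946087

f(w_0) = -4.554692, f(w_1) = 2.684938
w_2 = 2.290000 - (2.684938)·(2.290000 - 0.969000)/(2.684938 - (-4.554692)) = 1.800085; f(w_2) = -1.139838
w_3 = 1.800085 - (-1.139838)·(1.800085 - 2.290000)/(-1.139838 - (2.684938)) = 1.946087; f(w_3) = -0.188764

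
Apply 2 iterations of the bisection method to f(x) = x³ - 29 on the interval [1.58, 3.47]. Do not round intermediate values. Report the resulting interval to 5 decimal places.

f(1.580000) = -25.055688, f(3.470000) = 12.781923 (opposite signs)
step 1: m = 2.525000, f(m) = -12.901547 < 0 → root in [2.525000, 3.470000]
step 2: m = 2.997500, f(m) = -2.067444 < 0 → root in [2.997500, 3.470000]

[2.99750, 3.47000]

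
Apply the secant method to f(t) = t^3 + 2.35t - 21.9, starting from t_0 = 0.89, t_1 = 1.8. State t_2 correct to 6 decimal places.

3.282697

Secant update: t_(k+1) = t_k − f(t_k)·(t_k − t_(k-1))/(f(t_k) − f(t_(k-1))).
f(t_0) = -19.103531, f(t_1) = -11.838000
t_2 = 1.800000 - (-11.838000)·(1.800000 - 0.890000)/(-11.838000 - (-19.103531)) = 3.282697; f(t_2) = 21.189003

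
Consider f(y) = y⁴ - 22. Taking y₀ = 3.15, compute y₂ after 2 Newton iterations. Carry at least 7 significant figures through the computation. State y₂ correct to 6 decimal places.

f'(y) = 4y³
y_0 = 3.150000: f = 76.456006, f' = 125.023500 → y_1 = 3.150000 - (76.456006)/(125.023500) = 2.538467
y_1 = 2.538467: f = 19.522743, f' = 65.429638 → y_2 = 2.538467 - (19.522743)/(65.429638) = 2.240089

2.240089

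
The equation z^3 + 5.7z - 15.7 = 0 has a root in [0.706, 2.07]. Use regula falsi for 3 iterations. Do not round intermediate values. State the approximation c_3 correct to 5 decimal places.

1.77315

f(0.706000) = -11.323904, f(2.070000) = 4.968743
step 1: c = 1.654023, f(c) = -1.747005 < 0 → new bracket [1.654023, 2.070000]
step 2: c = 1.762233, f(c) = -0.182712 < 0 → new bracket [1.762233, 2.070000]
step 3: c = 1.773149, f(c) = -0.018164 < 0 → new bracket [1.773149, 2.070000]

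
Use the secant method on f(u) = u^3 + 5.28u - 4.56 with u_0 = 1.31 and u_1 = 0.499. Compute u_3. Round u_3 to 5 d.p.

f(u_0) = 4.604891, f(u_1) = -1.801029
u_2 = 0.499000 - (-1.801029)·(0.499000 - 1.310000)/(-1.801029 - (4.604891)) = 0.727013; f(u_2) = -0.337109
u_3 = 0.727013 - (-0.337109)·(0.727013 - 0.499000)/(-0.337109 - (-1.801029)) = 0.779520; f(u_3) = 0.029540

0.77952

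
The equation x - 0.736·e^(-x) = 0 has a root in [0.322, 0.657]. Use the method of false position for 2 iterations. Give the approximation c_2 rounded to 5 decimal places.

0.46326

f(0.322000) = -0.211378, f(0.657000) = 0.275454
step 1: c = 0.467454, f(c) = 0.006279 > 0 → new bracket [0.322000, 0.467454]
step 2: c = 0.463257, f(c) = 0.000144 > 0 → new bracket [0.322000, 0.463257]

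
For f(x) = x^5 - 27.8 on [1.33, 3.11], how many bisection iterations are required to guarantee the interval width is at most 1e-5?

Initial width b − a = 3.11 − 1.33 = 1.780000.
After n steps the width is (b−a)/2^n; need (b−a)/2^n ≤ 1e-5.
So n ≥ log₂(1.780000/1e-5) = log₂(178000.0000) ≈ 17.4415.
Hence n = 18.

18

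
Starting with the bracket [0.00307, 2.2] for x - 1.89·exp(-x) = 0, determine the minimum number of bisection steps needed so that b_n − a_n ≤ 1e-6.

22

Initial width b − a = 2.2 − 0.00307 = 2.196930.
After n steps the width is (b−a)/2^n; need (b−a)/2^n ≤ 1e-6.
So n ≥ log₂(2.196930/1e-6) = log₂(2196930.0000) ≈ 21.0671.
Hence n = 22.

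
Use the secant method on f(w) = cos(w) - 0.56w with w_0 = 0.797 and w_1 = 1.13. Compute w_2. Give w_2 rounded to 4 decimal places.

0.9803

f(w_0) = 0.252536, f(w_1) = -0.206140
w_2 = 1.130000 - (-0.206140)·(1.130000 - 0.797000)/(-0.206140 - (0.252536)) = 0.980342; f(w_2) = 0.007747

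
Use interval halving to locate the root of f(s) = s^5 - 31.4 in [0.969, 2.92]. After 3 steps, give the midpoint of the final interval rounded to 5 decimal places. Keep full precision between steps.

2.06644

f(0.969000) = -30.545683, f(2.920000) = 180.882531 (opposite signs)
step 1: m = 1.944500, f(m) = -3.600324 < 0 → root in [1.944500, 2.920000]
step 2: m = 2.432250, f(m) = 53.721851 > 0 → root in [1.944500, 2.432250]
step 3: m = 2.188375, f(m) = 18.789021 > 0 → root in [1.944500, 2.188375]
Midpoint of [1.944500, 2.188375] = 2.066437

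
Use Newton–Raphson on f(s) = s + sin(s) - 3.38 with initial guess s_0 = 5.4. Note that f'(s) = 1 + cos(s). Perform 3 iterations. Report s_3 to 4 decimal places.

4.2964

Newton update: s ← s − f(s)/f'(s).
s_0 = 5.400000: f = 1.247236, f' = 1.634693 → s_1 = 5.400000 - (1.247236)/(1.634693) = 4.637022
s_1 = 4.637022: f = 0.259860, f' = 0.924704 → s_2 = 4.637022 - (0.259860)/(0.924704) = 4.356001
s_2 = 4.356001: f = 0.038838, f' = 0.651109 → s_3 = 4.356001 - (0.038838)/(0.651109) = 4.296352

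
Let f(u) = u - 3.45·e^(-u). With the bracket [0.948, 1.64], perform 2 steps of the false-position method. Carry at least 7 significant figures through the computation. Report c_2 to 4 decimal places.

False-position update: c = (a·f(b) − b·f(a))/(f(b) − f(a)); replace the endpoint whose sign matches f(c).
f(0.948000) = -0.388928, f(1.640000) = 0.970769
step 1: c = 1.145940, f(c) = 0.049098 > 0 → new bracket [0.948000, 1.145940]
step 2: c = 1.123753, f(c) = 0.002304 > 0 → new bracket [0.948000, 1.123753]

1.1238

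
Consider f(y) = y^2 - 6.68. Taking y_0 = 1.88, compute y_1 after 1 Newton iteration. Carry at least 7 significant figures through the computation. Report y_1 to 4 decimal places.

2.7166

f'(y) = 2y
y_0 = 1.880000: f = -3.145600, f' = 3.760000 → y_1 = 1.880000 - (-3.145600)/(3.760000) = 2.716596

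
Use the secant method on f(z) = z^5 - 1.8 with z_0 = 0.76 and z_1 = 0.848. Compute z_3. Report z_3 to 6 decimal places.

0.973117

Secant update: z_(k+1) = z_k − f(z_k)·(z_k − z_(k-1))/(f(z_k) − f(z_(k-1))).
f(z_0) = -1.546447, f(z_1) = -1.361490
z_2 = 0.848000 - (-1.361490)·(0.848000 - 0.760000)/(-1.361490 - (-1.546447)) = 1.495778; f(z_2) = 5.687470
z_3 = 1.495778 - (5.687470)·(1.495778 - 0.848000)/(5.687470 - (-1.361490)) = 0.973117; f(z_3) = -0.927381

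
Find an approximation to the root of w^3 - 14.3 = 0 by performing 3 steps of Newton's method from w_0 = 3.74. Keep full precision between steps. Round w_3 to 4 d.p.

Newton update: w ← w − f(w)/f'(w).
f'(w) = 3w^2
w_0 = 3.740000: f = 38.013624, f' = 41.962800 → w_1 = 3.740000 - (38.013624)/(41.962800) = 2.834111
w_1 = 2.834111: f = 8.464113, f' = 24.096562 → w_2 = 2.834111 - (8.464113)/(24.096562) = 2.482853
w_2 = 2.482853: f = 1.005698, f' = 18.493681 → w_3 = 2.482853 - (1.005698)/(18.493681) = 2.428473

2.4285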